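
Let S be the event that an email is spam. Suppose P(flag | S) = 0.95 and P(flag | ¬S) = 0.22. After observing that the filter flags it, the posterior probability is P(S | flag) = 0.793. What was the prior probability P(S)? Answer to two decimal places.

P(S) = 0.47

In odds form, posterior odds = prior odds × likelihood ratio, so prior odds = posterior odds ÷ LR.
Posterior odds = 0.793/(1−0.793) = 3.8309. LR = 0.95/0.22 = 4.3182.
Prior odds = 3.8309/4.3182 = 0.8872, so P(S) = 0.8872/(1+0.8872) ≈ 0.47.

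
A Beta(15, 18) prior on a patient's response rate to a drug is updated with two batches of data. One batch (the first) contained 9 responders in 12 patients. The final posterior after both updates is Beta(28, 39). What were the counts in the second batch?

Because Beta–binomial updating is additive in the counts, the combined data contributed (α_post−α_prior, β_post−β_prior) successes and failures.
Total across both batches: 28−15=13 responders, 39−18=21 non-responders.
Subtract the first batch: 13−9=4 responders and 21−3=18 non-responders.

4 responders and 18 non-responders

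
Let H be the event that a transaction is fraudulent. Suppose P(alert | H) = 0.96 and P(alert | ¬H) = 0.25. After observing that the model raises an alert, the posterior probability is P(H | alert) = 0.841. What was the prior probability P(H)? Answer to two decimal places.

Bayes' rule in odds form gives O(H|E) = O(H)·[P(E|H)/P(E|¬H)], hence O(H) = O(H|E)/LR.
Posterior odds = 0.841/(1−0.841) = 5.2893. LR = 0.96/0.25 = 3.8400.
Prior odds = 5.2893/3.8400 = 1.3774, so P(H) = 1.3774/(1+1.3774) ≈ 0.58.

P(H) = 0.58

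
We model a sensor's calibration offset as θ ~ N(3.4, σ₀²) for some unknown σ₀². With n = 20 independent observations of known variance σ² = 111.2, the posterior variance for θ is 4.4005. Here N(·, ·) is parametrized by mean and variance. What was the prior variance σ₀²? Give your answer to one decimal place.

σ₀² = 21.1

For the Normal–Normal model with known σ², precisions add: τ_n = τ₀ + n/σ².
So 1/σ₀² = 1/4.4005 − 20/111.2 = 0.227247 − 0.179856 = 0.047391.
Hence σ₀² = 1/0.047391 ≈ 21.1.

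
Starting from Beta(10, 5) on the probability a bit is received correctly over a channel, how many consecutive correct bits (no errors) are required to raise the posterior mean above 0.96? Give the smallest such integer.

After k correct bits and 0 errors the posterior is Beta(10+k, 5), with mean (10+k)/(10+5+k).
Set (10+k)/(15+k) > 0.96 and solve: k > (0.96·15 − 10)/(1 − 0.96) = 110.000.
The smallest integer exceeding 110.000 is 111.

k = 111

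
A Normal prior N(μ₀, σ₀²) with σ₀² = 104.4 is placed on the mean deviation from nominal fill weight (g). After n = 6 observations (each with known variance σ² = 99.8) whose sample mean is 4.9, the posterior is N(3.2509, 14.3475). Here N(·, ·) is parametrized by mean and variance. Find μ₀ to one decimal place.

μ₀ = -7.1

With known observation variance, the Normal–Normal posterior has precision τ_n = τ₀ + n/σ² and mean μ_n = (τ₀μ₀ + (n/σ²)x̄)/τ_n.
Here τ₀ = 1/104.4 = 0.009579 and τ_data = 6/99.8 = 0.060120, so τ_n = 0.069699.
Rearranging for μ₀: μ₀ = (μ_n·τ_n − τ_data·x̄)/τ₀ = (3.2509·0.069699 − 0.060120·4.9) / 0.009579 = -0.068004/0.009579 ≈ -7.1.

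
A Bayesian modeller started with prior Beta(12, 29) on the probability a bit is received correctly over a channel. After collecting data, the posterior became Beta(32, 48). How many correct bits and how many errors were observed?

20 correct bits and 19 errors

Beta is conjugate to the binomial likelihood: posterior = Beta(α+s, β+f).
So s = 32 − 12 = 20 and f = 48 − 29 = 19.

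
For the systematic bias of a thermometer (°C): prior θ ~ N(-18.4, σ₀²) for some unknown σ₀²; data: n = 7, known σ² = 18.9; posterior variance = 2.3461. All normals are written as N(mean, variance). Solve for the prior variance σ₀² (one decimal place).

σ₀² = 17.9

For the Normal–Normal model with known σ², precisions add: τ_n = τ₀ + n/σ².
So 1/σ₀² = 1/2.3461 − 7/18.9 = 0.426239 − 0.370370 = 0.055869.
Hence σ₀² = 1/0.055869 ≈ 17.9.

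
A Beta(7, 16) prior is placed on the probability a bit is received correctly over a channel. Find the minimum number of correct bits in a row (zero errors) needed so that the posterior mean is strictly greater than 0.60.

After k correct bits and 0 errors the posterior is Beta(7+k, 16), with mean (7+k)/(7+16+k).
Set (7+k)/(23+k) > 0.60 and solve: k > (0.60·23 − 7)/(1 − 0.60) = 17.000.
The smallest integer exceeding 17.000 is 18, and checking k=18: (25)/(41) = 0.6098 > 0.60.

k = 18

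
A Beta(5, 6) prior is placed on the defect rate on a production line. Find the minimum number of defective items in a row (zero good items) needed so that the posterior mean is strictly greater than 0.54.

k = 3

After k defective items and 0 good items the posterior is Beta(5+k, 6), with mean (5+k)/(5+6+k).
Set (5+k)/(11+k) > 0.54 and solve: k > (0.54·11 − 5)/(1 − 0.54) = 2.043.
The smallest integer exceeding 2.043 is 3, and checking k=3: (8)/(14) = 0.5714 > 0.54.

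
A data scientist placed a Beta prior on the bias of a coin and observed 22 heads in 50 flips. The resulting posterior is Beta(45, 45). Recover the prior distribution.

Under Beta–binomial conjugacy the posterior parameters are (a+s, b+f).
Subtract the data counts: 45−22=23, 45−28=17.

Beta(23, 17)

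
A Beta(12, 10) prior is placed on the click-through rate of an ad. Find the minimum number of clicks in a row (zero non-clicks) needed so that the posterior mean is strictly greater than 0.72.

k = 14

After k clicks and 0 non-clicks the posterior is Beta(12+k, 10), with mean (12+k)/(12+10+k).
Set (12+k)/(22+k) > 0.72 and solve: k > (0.72·22 − 12)/(1 − 0.72) = 13.714.
The smallest integer exceeding 13.714 is 14.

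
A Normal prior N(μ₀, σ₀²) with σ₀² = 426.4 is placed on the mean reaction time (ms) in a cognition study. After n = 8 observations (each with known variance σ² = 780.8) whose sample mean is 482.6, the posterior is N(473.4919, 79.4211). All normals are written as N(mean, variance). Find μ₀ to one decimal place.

With known observation variance, the Normal–Normal posterior has precision τ_n = τ₀ + n/σ² and mean μ_n = (τ₀μ₀ + (n/σ²)x̄)/τ_n.
Here τ₀ = 1/426.4 = 0.002345 and τ_data = 8/780.8 = 0.010246, so τ_n = 0.012591.
Rearranging for μ₀: μ₀ = (μ_n·τ_n − τ_data·x̄)/τ₀ = (473.4919·0.012591 − 0.010246·482.6) / 0.002345 = 1.017017/0.002345 ≈ 433.7.

μ₀ = 433.7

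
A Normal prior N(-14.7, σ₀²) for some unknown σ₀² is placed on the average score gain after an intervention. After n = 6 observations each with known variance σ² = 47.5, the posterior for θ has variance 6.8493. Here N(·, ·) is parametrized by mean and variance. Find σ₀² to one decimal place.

σ₀² = 50.8

For the Normal–Normal model with known σ², precisions add: τ_n = τ₀ + n/σ².
So 1/σ₀² = 1/6.8493 − 6/47.5 = 0.146000 − 0.126316 = 0.019684.
Hence σ₀² = 1/0.019684 ≈ 50.8.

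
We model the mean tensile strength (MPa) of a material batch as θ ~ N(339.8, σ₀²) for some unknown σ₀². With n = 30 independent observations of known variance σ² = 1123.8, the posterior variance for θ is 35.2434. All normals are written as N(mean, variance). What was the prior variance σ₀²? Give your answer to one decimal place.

σ₀² = 595.6

For the Normal–Normal model with known σ², precisions add: τ_n = τ₀ + n/σ².
So 1/σ₀² = 1/35.2434 − 30/1123.8 = 0.028374 − 0.026695 = 0.001679.
Hence σ₀² = 1/0.001679 ≈ 595.6.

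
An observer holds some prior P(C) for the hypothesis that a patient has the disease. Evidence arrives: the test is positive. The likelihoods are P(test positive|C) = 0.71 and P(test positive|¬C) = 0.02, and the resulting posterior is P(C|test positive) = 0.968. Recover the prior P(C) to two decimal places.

P(C) = 0.46

Bayes' rule in odds form gives O(C|E) = O(C)·[P(E|C)/P(E|¬C)], hence O(C) = O(C|E)/LR.
Posterior odds = 0.968/(1−0.968) = 30.2500. LR = 0.71/0.02 = 35.5000.
Prior odds = 30.2500/35.5000 = 0.8521, so P(C) = 0.8521/(1+0.8521) ≈ 0.46.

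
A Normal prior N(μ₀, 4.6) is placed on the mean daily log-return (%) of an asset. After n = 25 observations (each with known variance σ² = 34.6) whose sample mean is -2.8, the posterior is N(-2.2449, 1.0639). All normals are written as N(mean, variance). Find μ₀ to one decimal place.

μ₀ = -0.4

The posterior mean is a precision-weighted average: μ_n = (τ₀μ₀ + τ_data·x̄)/(τ₀+τ_data), with τ₀=1/σ₀² and τ_data=n/σ².
Here τ₀ = 1/4.6 = 0.217391 and τ_data = 25/34.6 = 0.722543, so τ_n = 0.939934.
Rearranging for μ₀: μ₀ = (μ_n·τ_n − τ_data·x̄)/τ₀ = (-2.2449·0.939934 − 0.722543·-2.8) / 0.217391 = -0.086937/0.217391 ≈ -0.4.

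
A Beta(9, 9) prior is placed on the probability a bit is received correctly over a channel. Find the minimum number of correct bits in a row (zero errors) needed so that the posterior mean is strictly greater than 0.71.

k = 14

After k correct bits and 0 errors the posterior is Beta(9+k, 9), with mean (9+k)/(9+9+k).
Set (9+k)/(18+k) > 0.71 and solve: k > (0.71·18 − 9)/(1 − 0.71) = 13.034.
The smallest integer exceeding 13.034 is 14.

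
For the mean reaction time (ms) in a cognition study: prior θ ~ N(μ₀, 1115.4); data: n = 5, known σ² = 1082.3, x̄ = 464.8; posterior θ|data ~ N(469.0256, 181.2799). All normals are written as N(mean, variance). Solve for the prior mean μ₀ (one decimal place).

With known observation variance, the Normal–Normal posterior has precision τ_n = τ₀ + n/σ² and mean μ_n = (τ₀μ₀ + (n/σ²)x̄)/τ_n.
Here τ₀ = 1/1115.4 = 0.000897 and τ_data = 5/1082.3 = 0.004620, so τ_n = 0.005517.
Rearranging for μ₀: μ₀ = (μ_n·τ_n − τ_data·x̄)/τ₀ = (469.0256·0.005517 − 0.004620·464.8) / 0.000897 = 0.440238/0.000897 ≈ 490.8.

μ₀ = 490.8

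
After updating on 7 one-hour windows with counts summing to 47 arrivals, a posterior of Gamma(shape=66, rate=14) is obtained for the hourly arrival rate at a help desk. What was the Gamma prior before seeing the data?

Gamma–Poisson conjugacy: posterior shape = α + Σxᵢ, posterior rate = β + n.
So α = 66 − 47 = 19 and β = 14 − 7 = 7.

Gamma(shape=19, rate=7)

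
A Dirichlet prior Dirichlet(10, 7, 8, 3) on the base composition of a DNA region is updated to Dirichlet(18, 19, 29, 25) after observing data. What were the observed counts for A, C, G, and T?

For a Dirichlet(α) prior with multinomial counts c, the posterior is Dirichlet(α + c) componentwise.
Counts are posterior − prior componentwise: 18−10=8, 19−7=12, 29−8=21, 25−3=22.

counts (8, 12, 21, 22)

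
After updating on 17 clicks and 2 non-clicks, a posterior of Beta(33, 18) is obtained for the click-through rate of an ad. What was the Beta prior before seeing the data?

A Beta(α, β) prior with s successes and f failures in binomial data gives a Beta(α+s, β+f) posterior.
So α = 33 − 17 = 16 and β = 18 − 2 = 16.

Beta(16, 16)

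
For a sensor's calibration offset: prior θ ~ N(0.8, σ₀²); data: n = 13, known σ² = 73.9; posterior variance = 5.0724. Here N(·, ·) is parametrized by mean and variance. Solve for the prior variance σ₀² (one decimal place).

Posterior precision equals prior precision plus data precision: 1/σ_n² = 1/σ₀² + n/σ².
So 1/σ₀² = 1/5.0724 − 13/73.9 = 0.197145 − 0.175913 = 0.021232.
Hence σ₀² = 1/0.021232 ≈ 47.1.

σ₀² = 47.1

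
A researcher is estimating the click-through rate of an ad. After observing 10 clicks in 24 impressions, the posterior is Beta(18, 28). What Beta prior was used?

Under Beta–binomial conjugacy the posterior parameters are (α+s, β+f).
Subtract the data counts: 18−10=8, 28−14=14.

Beta(8, 14)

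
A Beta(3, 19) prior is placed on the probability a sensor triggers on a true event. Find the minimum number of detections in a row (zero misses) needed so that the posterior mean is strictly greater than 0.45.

k = 13

After k detections and 0 misses the posterior is Beta(3+k, 19), with mean (3+k)/(3+19+k).
Set (3+k)/(22+k) > 0.45 and solve: k > (0.45·22 − 3)/(1 − 0.45) = 12.545.
The smallest integer exceeding 12.545 is 13.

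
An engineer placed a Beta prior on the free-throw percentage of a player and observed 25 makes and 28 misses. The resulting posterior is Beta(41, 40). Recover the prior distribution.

Beta(16, 12)

Under Beta–binomial conjugacy the posterior parameters are (a+s, b+f).
Subtract the data counts: 41−25=16, 40−28=12.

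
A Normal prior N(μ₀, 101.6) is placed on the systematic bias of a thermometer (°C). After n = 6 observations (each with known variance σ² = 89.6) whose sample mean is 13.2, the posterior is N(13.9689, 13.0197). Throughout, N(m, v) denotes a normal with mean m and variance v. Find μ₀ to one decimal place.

With known observation variance, the Normal–Normal posterior has precision τ_n = τ₀ + n/σ² and mean μ_n = (τ₀μ₀ + (n/σ²)x̄)/τ_n.
Here τ₀ = 1/101.6 = 0.009843 and τ_data = 6/89.6 = 0.066964, so τ_n = 0.076807.
Rearranging for μ₀: μ₀ = (μ_n·τ_n − τ_data·x̄)/τ₀ = (13.9689·0.076807 − 0.066964·13.2) / 0.009843 = 0.188985/0.009843 ≈ 19.2.

μ₀ = 19.2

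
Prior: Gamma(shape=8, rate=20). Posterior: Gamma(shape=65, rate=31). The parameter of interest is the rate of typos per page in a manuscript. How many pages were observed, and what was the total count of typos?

A Gamma(α, β) prior (rate parametrization) on a Poisson rate with n observations summing to S gives posterior Gamma(α+S, β+n).
Matching: Σxᵢ = 65 − 8 = 57 and n = 31 − 20 = 11.

n = 11 pages with total 57 typos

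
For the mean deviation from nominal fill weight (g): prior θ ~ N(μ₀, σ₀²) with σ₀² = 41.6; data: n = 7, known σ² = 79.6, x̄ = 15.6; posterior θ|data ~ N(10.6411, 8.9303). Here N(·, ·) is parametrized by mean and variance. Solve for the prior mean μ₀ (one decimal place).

μ₀ = -7.5

With known observation variance, the Normal–Normal posterior has precision τ_n = τ₀ + n/σ² and mean μ_n = (τ₀μ₀ + (n/σ²)x̄)/τ_n.
Here τ₀ = 1/41.6 = 0.024038 and τ_data = 7/79.6 = 0.087940, so τ_n = 0.111978.
Rearranging for μ₀: μ₀ = (μ_n·τ_n − τ_data·x̄)/τ₀ = (10.6411·0.111978 − 0.087940·15.6) / 0.024038 = -0.180295/0.024038 ≈ -7.5.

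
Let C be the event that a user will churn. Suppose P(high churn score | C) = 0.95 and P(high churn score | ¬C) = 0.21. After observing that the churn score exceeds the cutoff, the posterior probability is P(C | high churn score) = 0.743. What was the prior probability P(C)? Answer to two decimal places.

P(C) = 0.39

In odds form, posterior odds = prior odds × likelihood ratio, so prior odds = posterior odds ÷ LR.
Posterior odds = 0.743/(1−0.743) = 2.8911. LR = 0.95/0.21 = 4.5238.
Prior odds = 2.8911/4.5238 = 0.6391, so P(C) = 0.6391/(1+0.6391) ≈ 0.39.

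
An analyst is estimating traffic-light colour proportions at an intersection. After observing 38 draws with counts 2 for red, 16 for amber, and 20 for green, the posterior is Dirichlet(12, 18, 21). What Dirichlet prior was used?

Dirichlet(10, 2, 1)

For a Dirichlet(α) prior with multinomial counts c, the posterior is Dirichlet(α + c) componentwise.
Subtract each count from the matching posterior parameter: 12−2=10, 18−16=2, 21−20=1.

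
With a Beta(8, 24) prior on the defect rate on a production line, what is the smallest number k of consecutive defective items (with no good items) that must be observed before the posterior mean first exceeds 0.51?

After k defective items and 0 good items the posterior is Beta(8+k, 24), with mean (8+k)/(8+24+k).
Set (8+k)/(32+k) > 0.51 and solve: k > (0.51·32 − 8)/(1 − 0.51) = 16.980.
The smallest integer exceeding 16.980 is 17.

k = 17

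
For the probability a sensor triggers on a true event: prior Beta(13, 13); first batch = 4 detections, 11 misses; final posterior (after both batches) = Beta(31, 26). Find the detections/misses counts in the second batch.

Because Beta–binomial updating is additive in the counts, the combined data contributed (α_post−α_prior, β_post−β_prior) successes and failures.
Total across both batches: 31−13=18 detections, 26−13=13 misses.
Subtract the first batch: 18−4=14 detections and 13−11=2 misses.

14 detections and 2 misses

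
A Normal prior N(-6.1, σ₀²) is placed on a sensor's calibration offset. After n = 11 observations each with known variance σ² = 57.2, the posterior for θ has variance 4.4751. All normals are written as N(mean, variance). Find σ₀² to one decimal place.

σ₀² = 32.1

Posterior precision equals prior precision plus data precision: 1/σ_n² = 1/σ₀² + n/σ².
So 1/σ₀² = 1/4.4751 − 11/57.2 = 0.223459 − 0.192308 = 0.031151.
Hence σ₀² = 1/0.031151 ≈ 32.1.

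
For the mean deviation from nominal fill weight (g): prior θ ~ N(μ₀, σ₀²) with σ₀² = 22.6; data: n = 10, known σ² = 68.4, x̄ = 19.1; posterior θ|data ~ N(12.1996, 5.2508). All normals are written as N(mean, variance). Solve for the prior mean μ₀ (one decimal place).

μ₀ = -10.6

With known observation variance, the Normal–Normal posterior has precision τ_n = τ₀ + n/σ² and mean μ_n = (τ₀μ₀ + (n/σ²)x̄)/τ_n.
Here τ₀ = 1/22.6 = 0.044248 and τ_data = 10/68.4 = 0.146199, so τ_n = 0.190447.
Rearranging for μ₀: μ₀ = (μ_n·τ_n − τ_data·x̄)/τ₀ = (12.1996·0.190447 − 0.146199·19.1) / 0.044248 = -0.469024/0.044248 ≈ -10.6.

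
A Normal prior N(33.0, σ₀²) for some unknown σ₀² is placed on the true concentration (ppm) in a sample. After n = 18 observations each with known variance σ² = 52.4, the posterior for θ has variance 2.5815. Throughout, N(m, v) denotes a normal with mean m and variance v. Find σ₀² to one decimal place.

σ₀² = 22.8

For the Normal–Normal model with known σ², precisions add: τ_n = τ₀ + n/σ².
So 1/σ₀² = 1/2.5815 − 18/52.4 = 0.387372 − 0.343511 = 0.043861.
Hence σ₀² = 1/0.043861 ≈ 22.8.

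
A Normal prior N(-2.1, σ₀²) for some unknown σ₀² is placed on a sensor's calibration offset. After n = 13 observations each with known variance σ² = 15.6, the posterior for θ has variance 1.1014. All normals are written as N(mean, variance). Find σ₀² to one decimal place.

σ₀² = 13.4

Posterior precision equals prior precision plus data precision: 1/σ_n² = 1/σ₀² + n/σ².
So 1/σ₀² = 1/1.1014 − 13/15.6 = 0.907935 − 0.833333 = 0.074602.
Hence σ₀² = 1/0.074602 ≈ 13.4.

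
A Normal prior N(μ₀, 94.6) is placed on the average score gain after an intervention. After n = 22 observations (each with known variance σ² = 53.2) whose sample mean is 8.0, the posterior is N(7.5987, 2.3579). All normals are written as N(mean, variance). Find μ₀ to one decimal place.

With known observation variance, the Normal–Normal posterior has precision τ_n = τ₀ + n/σ² and mean μ_n = (τ₀μ₀ + (n/σ²)x̄)/τ_n.
Here τ₀ = 1/94.6 = 0.010571 and τ_data = 22/53.2 = 0.413534, so τ_n = 0.424105.
Rearranging for μ₀: μ₀ = (μ_n·τ_n − τ_data·x̄)/τ₀ = (7.5987·0.424105 − 0.413534·8.0) / 0.010571 = -0.085625/0.010571 ≈ -8.1.

μ₀ = -8.1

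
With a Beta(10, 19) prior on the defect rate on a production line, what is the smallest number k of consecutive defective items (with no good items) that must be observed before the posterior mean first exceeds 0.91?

After k defective items and 0 good items the posterior is Beta(10+k, 19), with mean (10+k)/(10+19+k).
Set (10+k)/(29+k) > 0.91 and solve: k > (0.91·29 − 10)/(1 − 0.91) = 182.111.
The smallest integer exceeding 182.111 is 183.

k = 183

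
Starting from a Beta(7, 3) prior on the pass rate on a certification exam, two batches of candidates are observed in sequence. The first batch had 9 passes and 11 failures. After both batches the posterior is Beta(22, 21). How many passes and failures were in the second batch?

6 passes and 7 failures

Sequential conjugate updates are equivalent to a single update on the pooled data, so total successes = posterior α − prior α and total failures = posterior β − prior β.
Total across both batches: 22−7=15 passes, 21−3=18 failures.
Subtract the first batch: 15−9=6 passes and 18−11=7 failures.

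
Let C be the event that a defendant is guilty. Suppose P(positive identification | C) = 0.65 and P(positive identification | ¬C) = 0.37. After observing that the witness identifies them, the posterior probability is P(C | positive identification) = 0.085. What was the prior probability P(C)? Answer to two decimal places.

P(C) = 0.05

In odds form, posterior odds = prior odds × likelihood ratio, so prior odds = posterior odds ÷ LR.
Posterior odds = 0.085/(1−0.085) = 0.0929. LR = 0.65/0.37 = 1.7568.
Prior odds = 0.0929/1.7568 = 0.0529, so P(C) = 0.0529/(1+0.0529) ≈ 0.05.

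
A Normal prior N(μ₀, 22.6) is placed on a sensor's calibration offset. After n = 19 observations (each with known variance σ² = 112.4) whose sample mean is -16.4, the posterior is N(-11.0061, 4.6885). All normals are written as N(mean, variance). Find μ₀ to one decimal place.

μ₀ = 9.6

With known observation variance, the Normal–Normal posterior has precision τ_n = τ₀ + n/σ² and mean μ_n = (τ₀μ₀ + (n/σ²)x̄)/τ_n.
Here τ₀ = 1/22.6 = 0.044248 and τ_data = 19/112.4 = 0.169039, so τ_n = 0.213287.
Rearranging for μ₀: μ₀ = (μ_n·τ_n − τ_data·x̄)/τ₀ = (-11.0061·0.213287 − 0.169039·-16.4) / 0.044248 = 0.424782/0.044248 ≈ 9.6.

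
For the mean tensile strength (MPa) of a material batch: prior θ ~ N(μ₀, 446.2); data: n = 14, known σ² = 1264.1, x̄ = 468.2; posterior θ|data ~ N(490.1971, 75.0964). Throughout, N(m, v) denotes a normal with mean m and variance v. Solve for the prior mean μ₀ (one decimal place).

With known observation variance, the Normal–Normal posterior has precision τ_n = τ₀ + n/σ² and mean μ_n = (τ₀μ₀ + (n/σ²)x̄)/τ_n.
Here τ₀ = 1/446.2 = 0.002241 and τ_data = 14/1264.1 = 0.011075, so τ_n = 0.013316.
Rearranging for μ₀: μ₀ = (μ_n·τ_n − τ_data·x̄)/τ₀ = (490.1971·0.013316 − 0.011075·468.2) / 0.002241 = 1.342150/0.002241 ≈ 598.9.

μ₀ = 598.9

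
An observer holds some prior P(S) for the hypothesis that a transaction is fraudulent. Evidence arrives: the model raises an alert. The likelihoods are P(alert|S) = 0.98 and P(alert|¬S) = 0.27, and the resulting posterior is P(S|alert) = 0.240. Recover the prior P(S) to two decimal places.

Bayes' rule in odds form gives O(S|E) = O(S)·[P(E|S)/P(E|¬S)], hence O(S) = O(S|E)/LR.
Posterior odds = 0.240/(1−0.240) = 0.3158. LR = 0.98/0.27 = 3.6296.
Prior odds = 0.3158/3.6296 = 0.0870, so P(S) = 0.0870/(1+0.0870) ≈ 0.08.

P(S) = 0.08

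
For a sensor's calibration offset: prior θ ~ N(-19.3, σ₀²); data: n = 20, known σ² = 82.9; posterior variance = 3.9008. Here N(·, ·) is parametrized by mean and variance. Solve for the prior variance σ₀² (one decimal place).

σ₀² = 66.2

For the Normal–Normal model with known σ², precisions add: τ_n = τ₀ + n/σ².
So 1/σ₀² = 1/3.9008 − 20/82.9 = 0.256358 − 0.241255 = 0.015103.
Hence σ₀² = 1/0.015103 ≈ 66.2.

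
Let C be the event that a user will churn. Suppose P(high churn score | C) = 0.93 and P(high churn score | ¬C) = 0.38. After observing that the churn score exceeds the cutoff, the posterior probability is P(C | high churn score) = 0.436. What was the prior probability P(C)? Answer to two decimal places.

P(C) = 0.24

In odds form, posterior odds = prior odds × likelihood ratio, so prior odds = posterior odds ÷ LR.
Posterior odds = 0.436/(1−0.436) = 0.7730. LR = 0.93/0.38 = 2.4474.
Prior odds = 0.7730/2.4474 = 0.3158, so P(C) = 0.3158/(1+0.3158) ≈ 0.24.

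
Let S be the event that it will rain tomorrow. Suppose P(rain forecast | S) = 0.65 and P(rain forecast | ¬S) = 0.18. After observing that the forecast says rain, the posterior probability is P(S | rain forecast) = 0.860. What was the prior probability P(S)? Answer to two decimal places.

P(S) = 0.63

In odds form, posterior odds = prior odds × likelihood ratio, so prior odds = posterior odds ÷ LR.
Posterior odds = 0.860/(1−0.860) = 6.1429. LR = 0.65/0.18 = 3.6111.
Prior odds = 6.1429/3.6111 = 1.7011, so P(S) = 1.7011/(1+1.7011) ≈ 0.63.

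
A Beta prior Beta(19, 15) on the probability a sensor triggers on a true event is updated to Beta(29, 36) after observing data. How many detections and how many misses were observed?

Beta is conjugate to the binomial likelihood: posterior = Beta(a+s, b+f).
Match parameters: s=29−19=10, f=36−15=21.

10 detections and 21 misses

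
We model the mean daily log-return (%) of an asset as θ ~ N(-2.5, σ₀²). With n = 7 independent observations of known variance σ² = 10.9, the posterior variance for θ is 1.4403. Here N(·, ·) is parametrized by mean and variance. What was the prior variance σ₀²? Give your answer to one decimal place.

For the Normal–Normal model with known σ², precisions add: τ_n = τ₀ + n/σ².
So 1/σ₀² = 1/1.4403 − 7/10.9 = 0.694300 − 0.642202 = 0.052098.
Hence σ₀² = 1/0.052098 ≈ 19.2.

σ₀² = 19.2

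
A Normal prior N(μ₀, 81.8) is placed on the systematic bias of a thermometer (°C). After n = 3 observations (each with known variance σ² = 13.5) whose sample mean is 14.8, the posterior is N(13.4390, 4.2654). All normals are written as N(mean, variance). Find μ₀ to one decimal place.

μ₀ = -11.3

With known observation variance, the Normal–Normal posterior has precision τ_n = τ₀ + n/σ² and mean μ_n = (τ₀μ₀ + (n/σ²)x̄)/τ_n.
Here τ₀ = 1/81.8 = 0.012225 and τ_data = 3/13.5 = 0.222222, so τ_n = 0.234447.
Rearranging for μ₀: μ₀ = (μ_n·τ_n − τ_data·x̄)/τ₀ = (13.4390·0.234447 − 0.222222·14.8) / 0.012225 = -0.138152/0.012225 ≈ -11.3.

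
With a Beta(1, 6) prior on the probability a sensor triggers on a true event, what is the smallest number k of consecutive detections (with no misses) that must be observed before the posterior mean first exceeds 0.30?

k = 2

After k detections and 0 misses the posterior is Beta(1+k, 6), with mean (1+k)/(1+6+k).
Set (1+k)/(7+k) > 0.30 and solve: k > (0.30·7 − 1)/(1 − 0.30) = 1.571.
The smallest integer exceeding 1.571 is 2, and checking k=2: (3)/(9) = 0.3333 > 0.30.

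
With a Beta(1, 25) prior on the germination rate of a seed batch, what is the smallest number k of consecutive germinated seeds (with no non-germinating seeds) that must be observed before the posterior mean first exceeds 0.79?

After k germinated seeds and 0 non-germinating seeds the posterior is Beta(1+k, 25), with mean (1+k)/(1+25+k).
Set (1+k)/(26+k) > 0.79 and solve: k > (0.79·26 − 1)/(1 − 0.79) = 93.048.
The smallest integer exceeding 93.048 is 94, and checking k=94: (95)/(120) = 0.7917 > 0.79.

k = 94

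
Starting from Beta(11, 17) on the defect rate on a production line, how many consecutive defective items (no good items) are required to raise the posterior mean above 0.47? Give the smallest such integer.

k = 5

After k defective items and 0 good items the posterior is Beta(11+k, 17), with mean (11+k)/(11+17+k).
Set (11+k)/(28+k) > 0.47 and solve: k > (0.47·28 − 11)/(1 − 0.47) = 4.075.
The smallest integer exceeding 4.075 is 5.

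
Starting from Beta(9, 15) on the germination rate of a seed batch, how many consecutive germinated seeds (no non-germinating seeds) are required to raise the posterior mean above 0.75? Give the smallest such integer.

After k germinated seeds and 0 non-germinating seeds the posterior is Beta(9+k, 15), with mean (9+k)/(9+15+k).
Set (9+k)/(24+k) > 0.75 and solve: k > (0.75·24 − 9)/(1 − 0.75) = 36.000.
The smallest integer exceeding 36.000 is 37.

k = 37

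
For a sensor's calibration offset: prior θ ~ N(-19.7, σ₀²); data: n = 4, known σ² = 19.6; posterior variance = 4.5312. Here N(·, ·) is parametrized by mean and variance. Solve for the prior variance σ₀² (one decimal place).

Posterior precision equals prior precision plus data precision: 1/σ_n² = 1/σ₀² + n/σ².
So 1/σ₀² = 1/4.5312 − 4/19.6 = 0.220692 − 0.204082 = 0.016610.
Hence σ₀² = 1/0.016610 ≈ 60.2.

σ₀² = 60.2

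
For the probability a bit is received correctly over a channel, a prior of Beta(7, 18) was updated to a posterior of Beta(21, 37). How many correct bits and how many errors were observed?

Beta is conjugate to the binomial likelihood: posterior = Beta(a+s, b+f).
Match parameters: s=21−7=14, f=37−18=19.

14 correct bits and 19 errors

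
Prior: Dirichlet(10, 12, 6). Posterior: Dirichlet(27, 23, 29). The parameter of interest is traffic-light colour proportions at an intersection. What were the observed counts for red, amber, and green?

counts (17, 11, 23)

For a Dirichlet(α) prior with multinomial counts c, the posterior is Dirichlet(α + c) componentwise.
Counts are posterior − prior componentwise: 27−10=17, 23−12=11, 29−6=23.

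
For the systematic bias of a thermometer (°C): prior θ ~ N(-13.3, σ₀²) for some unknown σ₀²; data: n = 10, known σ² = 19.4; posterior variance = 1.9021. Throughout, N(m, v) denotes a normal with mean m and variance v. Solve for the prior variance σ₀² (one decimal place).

σ₀² = 97.4

Posterior precision equals prior precision plus data precision: 1/σ_n² = 1/σ₀² + n/σ².
So 1/σ₀² = 1/1.9021 − 10/19.4 = 0.525735 − 0.515464 = 0.010271.
Hence σ₀² = 1/0.010271 ≈ 97.4.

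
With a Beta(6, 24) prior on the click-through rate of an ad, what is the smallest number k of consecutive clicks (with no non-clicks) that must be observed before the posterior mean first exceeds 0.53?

k = 22

After k clicks and 0 non-clicks the posterior is Beta(6+k, 24), with mean (6+k)/(6+24+k).
Set (6+k)/(30+k) > 0.53 and solve: k > (0.53·30 − 6)/(1 − 0.53) = 21.064.
The smallest integer exceeding 21.064 is 22, and checking k=22: (28)/(52) = 0.5385 > 0.53.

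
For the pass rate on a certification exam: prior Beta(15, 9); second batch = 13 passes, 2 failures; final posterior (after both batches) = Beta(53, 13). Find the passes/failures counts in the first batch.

25 passes and 2 failures

Sequential conjugate updates are equivalent to a single update on the pooled data, so total successes = posterior α − prior α and total failures = posterior β − prior β.
Total across both batches: 53−15=38 passes, 13−9=4 failures.
Subtract the second batch: 38−13=25 passes and 4−2=2 failures.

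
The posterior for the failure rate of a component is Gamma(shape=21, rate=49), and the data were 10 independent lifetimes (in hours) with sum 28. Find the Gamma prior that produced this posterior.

Gamma–exponential conjugacy: posterior shape = α + n, posterior rate = β + Σtᵢ.
So α = 21 − 10 = 11 and β = 49 − 28 = 21.

Gamma(shape=11, rate=21)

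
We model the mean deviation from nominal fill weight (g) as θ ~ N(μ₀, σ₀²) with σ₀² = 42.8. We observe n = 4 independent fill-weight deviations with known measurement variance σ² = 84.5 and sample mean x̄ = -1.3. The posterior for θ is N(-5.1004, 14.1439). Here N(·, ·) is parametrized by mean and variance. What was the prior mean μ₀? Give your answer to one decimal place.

μ₀ = -12.8

With known observation variance, the Normal–Normal posterior has precision τ_n = τ₀ + n/σ² and mean μ_n = (τ₀μ₀ + (n/σ²)x̄)/τ_n.
Here τ₀ = 1/42.8 = 0.023364 and τ_data = 4/84.5 = 0.047337, so τ_n = 0.070701.
Rearranging for μ₀: μ₀ = (μ_n·τ_n − τ_data·x̄)/τ₀ = (-5.1004·0.070701 − 0.047337·-1.3) / 0.023364 = -0.299065/0.023364 ≈ -12.8.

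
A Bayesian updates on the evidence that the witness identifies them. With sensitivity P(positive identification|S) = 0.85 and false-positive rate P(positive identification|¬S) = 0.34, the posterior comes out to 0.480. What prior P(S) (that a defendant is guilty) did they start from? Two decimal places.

P(S) = 0.27

In odds form, posterior odds = prior odds × likelihood ratio, so prior odds = posterior odds ÷ LR.
Posterior odds = 0.480/(1−0.480) = 0.9231. LR = 0.85/0.34 = 2.5000.
Prior odds = 0.9231/2.5000 = 0.3692, so P(S) = 0.3692/(1+0.3692) ≈ 0.27.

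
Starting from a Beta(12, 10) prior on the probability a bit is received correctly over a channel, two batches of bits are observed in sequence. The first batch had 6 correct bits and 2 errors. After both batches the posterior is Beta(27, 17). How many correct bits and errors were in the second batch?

Sequential conjugate updates are equivalent to a single update on the pooled data, so total successes = posterior α − prior α and total failures = posterior β − prior β.
Total across both batches: 27−12=15 correct bits, 17−10=7 errors.
Subtract the first batch: 15−6=9 correct bits and 7−2=5 errors.

9 correct bits and 5 errors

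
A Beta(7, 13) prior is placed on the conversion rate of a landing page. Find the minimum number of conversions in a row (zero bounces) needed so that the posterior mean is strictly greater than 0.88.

k = 89

After k conversions and 0 bounces the posterior is Beta(7+k, 13), with mean (7+k)/(7+13+k).
Set (7+k)/(20+k) > 0.88 and solve: k > (0.88·20 − 7)/(1 − 0.88) = 88.333.
The smallest integer exceeding 88.333 is 89.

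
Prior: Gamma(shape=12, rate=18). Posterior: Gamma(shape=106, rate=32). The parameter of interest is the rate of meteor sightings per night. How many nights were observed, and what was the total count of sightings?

A Gamma(α, β) prior (rate parametrization) on a Poisson rate with n observations summing to S gives posterior Gamma(α+S, β+n).
Matching: Σxᵢ = 106 − 12 = 94 and n = 32 − 18 = 14.

n = 14 nights with total 94 sightings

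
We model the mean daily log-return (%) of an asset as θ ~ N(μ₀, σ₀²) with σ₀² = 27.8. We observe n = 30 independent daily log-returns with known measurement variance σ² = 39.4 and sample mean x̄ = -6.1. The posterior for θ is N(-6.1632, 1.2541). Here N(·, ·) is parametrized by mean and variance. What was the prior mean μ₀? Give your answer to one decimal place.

The posterior mean is a precision-weighted average: μ_n = (τ₀μ₀ + τ_data·x̄)/(τ₀+τ_data), with τ₀=1/σ₀² and τ_data=n/σ².
Here τ₀ = 1/27.8 = 0.035971 and τ_data = 30/39.4 = 0.761421, so τ_n = 0.797392.
Rearranging for μ₀: μ₀ = (μ_n·τ_n − τ_data·x̄)/τ₀ = (-6.1632·0.797392 − 0.761421·-6.1) / 0.035971 = -0.269818/0.035971 ≈ -7.5.

μ₀ = -7.5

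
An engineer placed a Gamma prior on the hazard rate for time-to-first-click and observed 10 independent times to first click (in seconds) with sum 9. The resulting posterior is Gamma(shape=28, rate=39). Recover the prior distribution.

Gamma–exponential conjugacy: posterior shape = α + n, posterior rate = β + Σtᵢ.
So α = 28 − 10 = 18 and β = 39 − 9 = 30.

Gamma(shape=18, rate=30)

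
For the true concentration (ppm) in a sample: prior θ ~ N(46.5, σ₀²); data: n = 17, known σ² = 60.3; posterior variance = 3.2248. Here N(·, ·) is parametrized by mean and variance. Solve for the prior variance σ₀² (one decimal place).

For the Normal–Normal model with known σ², precisions add: τ_n = τ₀ + n/σ².
So 1/σ₀² = 1/3.2248 − 17/60.3 = 0.310097 − 0.281924 = 0.028173.
Hence σ₀² = 1/0.028173 ≈ 35.5.

σ₀² = 35.5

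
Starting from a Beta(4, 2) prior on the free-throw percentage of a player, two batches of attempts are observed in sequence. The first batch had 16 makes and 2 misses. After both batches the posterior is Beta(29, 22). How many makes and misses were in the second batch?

Sequential conjugate updates are equivalent to a single update on the pooled data, so total successes = posterior α − prior α and total failures = posterior β − prior β.
Total across both batches: 29−4=25 makes, 22−2=20 misses.
Subtract the first batch: 25−16=9 makes and 20−2=18 misses.

9 makes and 18 misses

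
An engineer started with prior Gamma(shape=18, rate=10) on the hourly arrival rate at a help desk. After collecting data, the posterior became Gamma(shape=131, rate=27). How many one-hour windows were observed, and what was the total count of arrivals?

n = 17 one-hour windows with total 113 arrivals

Gamma–Poisson conjugacy: posterior shape = α + Σxᵢ, posterior rate = β + n.
Matching: Σxᵢ = 131 − 18 = 113 and n = 27 − 10 = 17.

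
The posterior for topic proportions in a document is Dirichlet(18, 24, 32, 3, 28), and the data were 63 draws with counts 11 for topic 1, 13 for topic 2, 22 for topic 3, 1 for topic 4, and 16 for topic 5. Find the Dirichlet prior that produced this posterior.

For a Dirichlet(α) prior with multinomial counts c, the posterior is Dirichlet(α + c) componentwise.
Subtract each count from the matching posterior parameter: 18−11=7, 24−13=11, 32−22=10, 3−1=2, 28−16=12.

Dirichlet(7, 11, 10, 2, 12)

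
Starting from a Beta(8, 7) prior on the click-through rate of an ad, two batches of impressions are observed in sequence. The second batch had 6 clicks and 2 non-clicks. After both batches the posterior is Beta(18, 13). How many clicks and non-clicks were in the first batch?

4 clicks and 4 non-clicks

Sequential conjugate updates are equivalent to a single update on the pooled data, so total successes = posterior α − prior α and total failures = posterior β − prior β.
Total across both batches: 18−8=10 clicks, 13−7=6 non-clicks.
Subtract the second batch: 10−6=4 clicks and 6−2=4 non-clicks.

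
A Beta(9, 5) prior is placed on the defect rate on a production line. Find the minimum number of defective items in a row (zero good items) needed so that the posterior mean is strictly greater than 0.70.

After k defective items and 0 good items the posterior is Beta(9+k, 5), with mean (9+k)/(9+5+k).
Set (9+k)/(14+k) > 0.70 and solve: k > (0.70·14 − 9)/(1 − 0.70) = 2.667.
The smallest integer exceeding 2.667 is 3, and checking k=3: (12)/(17) = 0.7059 > 0.70.

k = 3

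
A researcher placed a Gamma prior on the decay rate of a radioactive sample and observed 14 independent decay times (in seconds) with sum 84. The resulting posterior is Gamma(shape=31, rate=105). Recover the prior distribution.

Gamma(shape=17, rate=21)

For an exponential likelihood with a Gamma(α, β) prior on the rate, n observations with total T give posterior Gamma(α+n, β+T).
So α = 31 − 14 = 17 and β = 105 − 84 = 21.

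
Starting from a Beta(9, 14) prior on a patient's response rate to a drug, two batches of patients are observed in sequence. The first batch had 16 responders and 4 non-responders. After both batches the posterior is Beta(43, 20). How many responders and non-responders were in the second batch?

Sequential conjugate updates are equivalent to a single update on the pooled data, so total successes = posterior α − prior α and total failures = posterior β − prior β.
Total across both batches: 43−9=34 responders, 20−14=6 non-responders.
Subtract the first batch: 34−16=18 responders and 6−4=2 non-responders.

18 responders and 2 non-responders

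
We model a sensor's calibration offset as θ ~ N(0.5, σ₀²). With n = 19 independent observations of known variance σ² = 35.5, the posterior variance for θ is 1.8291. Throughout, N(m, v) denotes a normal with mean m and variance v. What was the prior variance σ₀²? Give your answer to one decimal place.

For the Normal–Normal model with known σ², precisions add: τ_n = τ₀ + n/σ².
So 1/σ₀² = 1/1.8291 − 19/35.5 = 0.546717 − 0.535211 = 0.011506.
Hence σ₀² = 1/0.011506 ≈ 86.9.

σ₀² = 86.9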